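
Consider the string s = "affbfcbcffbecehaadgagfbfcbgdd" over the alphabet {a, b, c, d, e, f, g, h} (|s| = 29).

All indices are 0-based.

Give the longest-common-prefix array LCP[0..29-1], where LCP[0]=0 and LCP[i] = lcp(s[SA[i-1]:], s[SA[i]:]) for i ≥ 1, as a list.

sorted suffixes:
  #0 SA[0]=15  'aadgagfbfcbgdd'
  #1 SA[1]=16  'adgagfbfcbgdd'
  #2 SA[2]=0  'affbfcbcffbecehaadgagfbfcbgdd'
  #3 SA[3]=19  'agfbfcbgdd'
  #4 SA[4]=6  'bcffbecehaadgagfbfcbgdd'
  #5 SA[5]=10  'becehaadgagfbfcbgdd'
  #6 SA[6]=3  'bfcbcffbecehaadgagfbfcbgdd'
  #7 SA[7]=22  'bfcbgdd'
  #8 SA[8]=25  'bgdd'
  #9 SA[9]=5  'cbcffbecehaadgagfbfcbgdd'
  #10 SA[10]=24  'cbgdd'
  #11 SA[11]=12  'cehaadgagfbfcbgdd'
  #12 SA[12]=7  'cffbecehaadgagfbfcbgdd'
  #13 SA[13]=28  'd'
  #14 SA[14]=27  'dd'
  #15 SA[15]=17  'dgagfbfcbgdd'
  #16 SA[16]=11  'ecehaadgagfbfcbgdd'
  #17 SA[17]=13  'ehaadgagfbfcbgdd'
  #18 SA[18]=9  'fbecehaadgagfbfcbgdd'
  #19 SA[19]=2  'fbfcbcffbecehaadgagfbfcbgdd'
  #20 SA[20]=21  'fbfcbgdd'
  #21 SA[21]=4  'fcbcffbecehaadgagfbfcbgdd'
  #22 SA[22]=23  'fcbgdd'
  #23 SA[23]=8  'ffbecehaadgagfbfcbgdd'
  #24 SA[24]=1  'ffbfcbcffbecehaadgagfbfcbgdd'
  #25 SA[25]=18  'gagfbfcbgdd'
  #26 SA[26]=26  'gdd'
  #27 SA[27]=20  'gfbfcbgdd'
  #28 SA[28]=14  'haadgagfbfcbgdd'

SA = [15, 16, 0, 19, 6, 10, 3, 22, 25, 5, 24, 12, 7, 28, 27, 17, 11, 13, 9, 2, 21, 4, 23, 8, 1, 18, 26, 20, 14]
rank  pair      lcp
   1  s[15:],s[16:]  1  'a'
   2  s[16:],s[0:]  1  'a'
   3  s[0:],s[19:]  1  'a'
   4  s[19:],s[6:]  0  ''
   5  s[6:],s[10:]  1  'b'
   6  s[10:],s[3:]  1  'b'
   7  s[3:],s[22:]  4  'bfcb'
   8  s[22:],s[25:]  1  'b'
   9  s[25:],s[5:]  0  ''
  10  s[5:],s[24:]  2  'cb'
  11  s[24:],s[12:]  1  'c'
  12  s[12:],s[7:]  1  'c'
  13  s[7:],s[28:]  0  ''
  14  s[28:],s[27:]  1  'd'
  15  s[27:],s[17:]  1  'd'
  16  s[17:],s[11:]  0  ''
  17  s[11:],s[13:]  1  'e'
  18  s[13:],s[9:]  0  ''
  19  s[9:],s[2:]  2  'fb'
  20  s[2:],s[21:]  5  'fbfcb'
  21  s[21:],s[4:]  1  'f'
  22  s[4:],s[23:]  3  'fcb'
  23  s[23:],s[8:]  1  'f'
  24  s[8:],s[1:]  3  'ffb'
  25  s[1:],s[18:]  0  ''
  26  s[18:],s[26:]  1  'g'
  27  s[26:],s[20:]  1  'g'
  28  s[20:],s[14:]  0  ''

[0, 1, 1, 1, 0, 1, 1, 4, 1, 0, 2, 1, 1, 0, 1, 1, 0, 1, 0, 2, 5, 1, 3, 1, 3, 0, 1, 1, 0]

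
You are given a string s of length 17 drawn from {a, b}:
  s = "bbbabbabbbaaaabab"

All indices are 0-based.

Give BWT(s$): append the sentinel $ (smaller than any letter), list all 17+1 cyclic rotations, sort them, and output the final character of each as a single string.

bbaababbababbbbaa$

rank  rotation            last
    0  $bbbabbabbbaaaabab  b
    1  aaaabab$bbbabbabbb  b
    2  aaabab$bbbabbabbba  a
    3  aabab$bbbabbabbbaa  a
    4  ab$bbbabbabbbaaaab  b
    5  abab$bbbabbabbbaaa  a
    6  abbabbbaaaabab$bbb  b
    7  abbbaaaabab$bbbabb  b
    8  b$bbbabbabbbaaaaba  a
    9  baaaabab$bbbabbabb  b
   10  bab$bbbabbabbbaaaa  a
   11  babbabbbaaaabab$bb  b
   12  babbbaaaabab$bbbab  b
   13  bbaaaabab$bbbabbab  b
   14  bbabbabbbaaaabab$b  b
   15  bbabbbaaaabab$bbba  a
   16  bbbaaaabab$bbbabba  a
   17  bbbabbabbbaaaabab$  $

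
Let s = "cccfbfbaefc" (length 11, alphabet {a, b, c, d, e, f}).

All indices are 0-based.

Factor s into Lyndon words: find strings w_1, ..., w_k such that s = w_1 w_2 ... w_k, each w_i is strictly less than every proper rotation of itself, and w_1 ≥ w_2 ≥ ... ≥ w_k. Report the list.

emit factor 1: 'cccf' (i=0, period=4)
emit factor 2: 'bf' (i=4, period=2)
emit factor 3: 'b' (i=6, period=1)
emit factor 4: 'aefc' (i=7, period=4)

["cccf", "bf", "b", "aefc"]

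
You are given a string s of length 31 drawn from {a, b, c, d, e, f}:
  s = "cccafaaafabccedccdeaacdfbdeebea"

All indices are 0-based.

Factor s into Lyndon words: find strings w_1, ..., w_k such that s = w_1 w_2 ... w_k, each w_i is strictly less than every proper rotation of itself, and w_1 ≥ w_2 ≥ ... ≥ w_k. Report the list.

emit factor 1: 'c' (i=0, period=1)
emit factor 2: 'c' (i=1, period=1)
emit factor 3: 'c' (i=2, period=1)
emit factor 4: 'af' (i=3, period=2)
emit factor 5: 'aaafabccedccdeaacdfbdeebe' (i=5, period=25)
emit factor 6: 'a' (i=30, period=1)

["c", "c", "c", "af", "aaafabccedccdeaacdfbdeebe", "a"]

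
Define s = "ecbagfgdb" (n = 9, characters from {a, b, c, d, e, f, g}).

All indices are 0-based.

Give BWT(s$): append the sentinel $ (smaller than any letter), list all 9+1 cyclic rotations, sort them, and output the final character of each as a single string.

rank  rotation    last
    0  $ecbagfgdb  b
    1  agfgdb$ecb  b
    2  b$ecbagfgd  d
    3  bagfgdb$ec  c
    4  cbagfgdb$e  e
    5  db$ecbagfg  g
    6  ecbagfgdb$  $
    7  fgdb$ecbag  g
    8  gdb$ecbagf  f
    9  gfgdb$ecba  a

bbdceg$gfa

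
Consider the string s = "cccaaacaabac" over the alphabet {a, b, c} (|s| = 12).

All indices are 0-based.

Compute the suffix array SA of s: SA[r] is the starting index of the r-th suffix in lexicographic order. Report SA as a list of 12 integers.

rank | idx | suffix
   0 |   3 | aaacaabac
   1 |   7 | aabac
   2 |   4 | aacaabac
   3 |   8 | abac
   4 |  10 | ac
   5 |   5 | acaabac
   6 |   9 | bac
   7 |  11 | c
   8 |   2 | caaacaabac
   9 |   6 | caabac
  10 |   1 | ccaaacaabac
  11 |   0 | cccaaacaabac

[3, 7, 4, 8, 10, 5, 9, 11, 2, 6, 1, 0]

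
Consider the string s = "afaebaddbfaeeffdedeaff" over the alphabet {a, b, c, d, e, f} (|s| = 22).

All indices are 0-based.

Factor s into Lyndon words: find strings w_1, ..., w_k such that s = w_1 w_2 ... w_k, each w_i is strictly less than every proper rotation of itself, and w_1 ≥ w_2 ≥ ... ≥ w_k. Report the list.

emit factor 1: 'af' (i=0, period=2)
emit factor 2: 'aeb' (i=2, period=3)
emit factor 3: 'addbfaeeffdedeaff' (i=5, period=17)

["af", "aeb", "addbfaeeffdedeaff"]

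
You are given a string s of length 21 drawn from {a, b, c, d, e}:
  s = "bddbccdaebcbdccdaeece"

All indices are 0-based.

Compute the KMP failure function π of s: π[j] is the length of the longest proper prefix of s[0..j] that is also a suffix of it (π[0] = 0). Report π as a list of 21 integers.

[0, 0, 0, 1, 0, 0, 0, 0, 0, 1, 0, 1, 2, 0, 0, 0, 0, 0, 0, 0, 0]

π[0] = 0
j=1 s[j]='d': π[1]=0 (border '')
j=2 s[j]='d': π[2]=0 (border '')
j=3 s[j]='b': π[3]=1 (border 'b')
j=4 s[j]='c': k: 1→0; π[4]=0 (border '')
j=5 s[j]='c': π[5]=0 (border '')
j=6 s[j]='d': π[6]=0 (border '')
j=7 s[j]='a': π[7]=0 (border '')
j=8 s[j]='e': π[8]=0 (border '')
j=9 s[j]='b': π[9]=1 (border 'b')
j=10 s[j]='c': k: 1→0; π[10]=0 (border '')
j=11 s[j]='b': π[11]=1 (border 'b')
j=12 s[j]='d': π[12]=2 (border 'bd')
j=13 s[j]='c': k: 2→0; π[13]=0 (border '')
j=14 s[j]='c': π[14]=0 (border '')
j=15 s[j]='d': π[15]=0 (border '')
j=16 s[j]='a': π[16]=0 (border '')
j=17 s[j]='e': π[17]=0 (border '')
j=18 s[j]='e': π[18]=0 (border '')
j=19 s[j]='c': π[19]=0 (border '')
j=20 s[j]='e': π[20]=0 (border '')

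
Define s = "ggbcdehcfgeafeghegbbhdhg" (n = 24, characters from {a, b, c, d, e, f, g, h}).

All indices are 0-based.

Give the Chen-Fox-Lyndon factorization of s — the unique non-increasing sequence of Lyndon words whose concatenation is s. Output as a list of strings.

emit factor 1: 'g' (i=0, period=1)
emit factor 2: 'g' (i=1, period=1)
emit factor 3: 'bcdehcfge' (i=2, period=9)
emit factor 4: 'afeghegbbhdhg' (i=11, period=13)

["g", "g", "bcdehcfge", "afeghegbbhdhg"]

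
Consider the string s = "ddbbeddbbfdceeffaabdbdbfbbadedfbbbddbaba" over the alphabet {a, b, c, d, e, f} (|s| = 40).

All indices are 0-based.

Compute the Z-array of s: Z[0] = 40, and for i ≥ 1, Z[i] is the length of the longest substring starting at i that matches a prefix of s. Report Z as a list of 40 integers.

Z[0]=40
i=1: fresh scan; Z[1]=1 extend→box=[1,2)
i=2: fresh scan; Z[2]=0
i=3: fresh scan; Z[3]=0
i=4: fresh scan; Z[4]=0
i=5: fresh scan; Z[5]=4 extend→box=[5,9)
i=6: min(r-i=3, Z[1]=1)=1; Z[6]=1
i=7: min(r-i=2, Z[2]=0)=0; Z[7]=0
i=8: min(r-i=1, Z[3]=0)=0; Z[8]=0
i=9: fresh scan; Z[9]=0
i=10: fresh scan; Z[10]=1 extend→box=[10,11)
i=11: fresh scan; Z[11]=0
i=12: fresh scan; Z[12]=0
i=13: fresh scan; Z[13]=0
i=14: fresh scan; Z[14]=0
i=15: fresh scan; Z[15]=0
i=16: fresh scan; Z[16]=0
i=17: fresh scan; Z[17]=0
i=18: fresh scan; Z[18]=0
i=19: fresh scan; Z[19]=1 extend→box=[19,20)
i=20: fresh scan; Z[20]=0
i=21: fresh scan; Z[21]=1 extend→box=[21,22)
i=22: fresh scan; Z[22]=0
i=23: fresh scan; Z[23]=0
i=24: fresh scan; Z[24]=0
i=25: fresh scan; Z[25]=0
i=26: fresh scan; Z[26]=0
i=27: fresh scan; Z[27]=1 extend→box=[27,28)
i=28: fresh scan; Z[28]=0
i=29: fresh scan; Z[29]=1 extend→box=[29,30)
i=30: fresh scan; Z[30]=0
i=31: fresh scan; Z[31]=0
i=32: fresh scan; Z[32]=0
i=33: fresh scan; Z[33]=0
i=34: fresh scan; Z[34]=3 extend→box=[34,37)
i=35: min(r-i=2, Z[1]=1)=1; Z[35]=1
i=36: min(r-i=1, Z[2]=0)=0; Z[36]=0
i=37: fresh scan; Z[37]=0
i=38: fresh scan; Z[38]=0
i=39: fresh scan; Z[39]=0

[40, 1, 0, 0, 0, 4, 1, 0, 0, 0, 1, 0, 0, 0, 0, 0, 0, 0, 0, 1, 0, 1, 0, 0, 0, 0, 0, 1, 0, 1, 0, 0, 0, 0, 3, 1, 0, 0, 0, 0]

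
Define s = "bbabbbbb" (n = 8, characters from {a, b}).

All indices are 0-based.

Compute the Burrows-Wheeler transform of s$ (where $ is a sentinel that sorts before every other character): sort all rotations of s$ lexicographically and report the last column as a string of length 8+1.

bbbbb$bba

rank  rotation   last
    0  $bbabbbbb  b
    1  abbbbb$bb  b
    2  b$bbabbbb  b
    3  babbbbb$b  b
    4  bb$bbabbb  b
    5  bbabbbbb$  $
    6  bbb$bbabb  b
    7  bbbb$bbab  b
    8  bbbbb$bba  a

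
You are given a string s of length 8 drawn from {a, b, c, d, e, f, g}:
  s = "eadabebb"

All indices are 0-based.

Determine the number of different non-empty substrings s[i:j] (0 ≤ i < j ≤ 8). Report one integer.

sorted suffixes:
  #0 SA[0]=3  'abebb'
  #1 SA[1]=1  'adabebb'
  #2 SA[2]=7  'b'
  #3 SA[3]=6  'bb'
  #4 SA[4]=4  'bebb'
  #5 SA[5]=2  'dabebb'
  #6 SA[6]=0  'eadabebb'
  #7 SA[7]=5  'ebb'

SA = [3, 1, 7, 6, 4, 2, 0, 5]
i: (SA[i-1],SA[i]) lcp shared
  1: (3,1) 1 'a'
  2: (1,7) 0 ''
  3: (7,6) 1 'b'
  4: (6,4) 1 'b'
  5: (4,2) 0 ''
  6: (2,0) 0 ''
  7: (0,5) 1 'e'

n(n+1)/2 = 8·9/2 = 36
Σ LCP = 0 + 1 + 0 + 1 + 1 + 0 + 0 + 1 = 4
distinct = 36 − 4 = 32

32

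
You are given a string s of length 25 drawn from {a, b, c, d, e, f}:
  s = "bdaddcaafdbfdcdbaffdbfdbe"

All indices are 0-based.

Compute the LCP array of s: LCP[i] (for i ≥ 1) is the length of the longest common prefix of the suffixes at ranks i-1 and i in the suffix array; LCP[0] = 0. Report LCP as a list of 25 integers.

[0, 1, 1, 2, 0, 1, 1, 1, 3, 0, 1, 0, 1, 2, 2, 4, 1, 2, 1, 0, 0, 3, 5, 2, 1]

rank→(start, suffix):
  0 → (6, 'aafdbfdcdbaffdbfdbe')
  1 → (2, 'addcaafdbfdcdbaffdbfdbe')
  2 → (7, 'afdbfdcdbaffdbfdbe')
  3 → (16, 'affdbfdbe')
  4 → (15, 'baffdbfdbe')
  5 → (0, 'bdaddcaafdbfdcdbaffdbfdbe')
  6 → (23, 'be')
  7 → (20, 'bfdbe')
  8 → (10, 'bfdcdbaffdbfdbe')
  9 → (5, 'caafdbfdcdbaffdbfdbe')
  10 → (13, 'cdbaffdbfdbe')
  11 → (1, 'daddcaafdbfdcdbaffdbfdbe')
  12 → (14, 'dbaffdbfdbe')
  13 → (22, 'dbe')
  14 → (19, 'dbfdbe')
  15 → (9, 'dbfdcdbaffdbfdbe')
  16 → (4, 'dcaafdbfdcdbaffdbfdbe')
  17 → (12, 'dcdbaffdbfdbe')
  18 → (3, 'ddcaafdbfdcdbaffdbfdbe')
  19 → (24, 'e')
  20 → (21, 'fdbe')
  21 → (18, 'fdbfdbe')
  22 → (8, 'fdbfdcdbaffdbfdbe')
  23 → (11, 'fdcdbaffdbfdbe')
  24 → (17, 'ffdbfdbe')

SA = [6, 2, 7, 16, 15, 0, 23, 20, 10, 5, 13, 1, 14, 22, 19, 9, 4, 12, 3, 24, 21, 18, 8, 11, 17]
i: (SA[i-1],SA[i]) lcp shared
  1: (6,2) 1 'a'
  2: (2,7) 1 'a'
  3: (7,16) 2 'af'
  4: (16,15) 0 ''
  5: (15,0) 1 'b'
  6: (0,23) 1 'b'
  7: (23,20) 1 'b'
  8: (20,10) 3 'bfd'
  9: (10,5) 0 ''
  10: (5,13) 1 'c'
  11: (13,1) 0 ''
  12: (1,14) 1 'd'
  13: (14,22) 2 'db'
  14: (22,19) 2 'db'
  15: (19,9) 4 'dbfd'
  16: (9,4) 1 'd'
  17: (4,12) 2 'dc'
  18: (12,3) 1 'd'
  19: (3,24) 0 ''
  20: (24,21) 0 ''
  21: (21,18) 3 'fdb'
  22: (18,8) 5 'fdbfd'
  23: (8,11) 2 'fd'
  24: (11,17) 1 'f'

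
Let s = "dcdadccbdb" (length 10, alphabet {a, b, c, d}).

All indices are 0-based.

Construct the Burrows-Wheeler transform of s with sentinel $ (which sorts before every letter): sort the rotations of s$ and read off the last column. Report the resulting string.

bddccddcba$

rank  rotation     last
    0  $dcdadccbdb  b
    1  adccbdb$dcd  d
    2  b$dcdadccbd  d
    3  bdb$dcdadcc  c
    4  cbdb$dcdadc  c
    5  ccbdb$dcdad  d
    6  cdadccbdb$d  d
    7  dadccbdb$dc  c
    8  db$dcdadccb  b
    9  dccbdb$dcda  a
   10  dcdadccbdb$  $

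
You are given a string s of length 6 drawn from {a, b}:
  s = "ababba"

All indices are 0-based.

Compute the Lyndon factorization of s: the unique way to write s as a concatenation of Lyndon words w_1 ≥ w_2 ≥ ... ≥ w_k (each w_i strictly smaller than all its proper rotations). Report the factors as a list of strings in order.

emit factor 1: 'ababb' (i=0, period=5)
emit factor 2: 'a' (i=5, period=1)

["ababb", "a"]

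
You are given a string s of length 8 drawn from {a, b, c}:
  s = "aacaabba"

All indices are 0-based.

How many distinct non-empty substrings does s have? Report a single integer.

30

rank→(start, suffix):
  0 → (7, 'a')
  1 → (3, 'aabba')
  2 → (0, 'aacaabba')
  3 → (4, 'abba')
  4 → (1, 'acaabba')
  5 → (6, 'ba')
  6 → (5, 'bba')
  7 → (2, 'caabba')

SA = [7, 3, 0, 4, 1, 6, 5, 2]
rank  pair      lcp
   1  s[7:],s[3:]  1  'a'
   2  s[3:],s[0:]  2  'aa'
   3  s[0:],s[4:]  1  'a'
   4  s[4:],s[1:]  1  'a'
   5  s[1:],s[6:]  0  ''
   6  s[6:],s[5:]  1  'b'
   7  s[5:],s[2:]  0  ''

n(n+1)/2 = 8·9/2 = 36
Σ LCP = 0 + 1 + 2 + 1 + 1 + 0 + 1 + 0 = 6
distinct = 36 − 6 = 30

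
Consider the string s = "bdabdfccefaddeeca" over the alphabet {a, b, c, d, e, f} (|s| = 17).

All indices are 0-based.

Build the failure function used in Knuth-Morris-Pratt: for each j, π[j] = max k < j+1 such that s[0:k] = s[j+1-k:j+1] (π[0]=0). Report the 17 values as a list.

π[0] = 0
j=1 s[j]='d': π[1]=0 (border '')
j=2 s[j]='a': π[2]=0 (border '')
j=3 s[j]='b': π[3]=1 (border 'b')
j=4 s[j]='d': π[4]=2 (border 'bd')
j=5 s[j]='f': k: 2→0; π[5]=0 (border '')
j=6 s[j]='c': π[6]=0 (border '')
j=7 s[j]='c': π[7]=0 (border '')
j=8 s[j]='e': π[8]=0 (border '')
j=9 s[j]='f': π[9]=0 (border '')
j=10 s[j]='a': π[10]=0 (border '')
j=11 s[j]='d': π[11]=0 (border '')
j=12 s[j]='d': π[12]=0 (border '')
j=13 s[j]='e': π[13]=0 (border '')
j=14 s[j]='e': π[14]=0 (border '')
j=15 s[j]='c': π[15]=0 (border '')
j=16 s[j]='a': π[16]=0 (border '')

[0, 0, 0, 1, 2, 0, 0, 0, 0, 0, 0, 0, 0, 0, 0, 0, 0]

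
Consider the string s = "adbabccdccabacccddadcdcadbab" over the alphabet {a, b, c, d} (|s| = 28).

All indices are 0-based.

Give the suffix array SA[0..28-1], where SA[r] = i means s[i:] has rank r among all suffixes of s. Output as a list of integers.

rank | idx | suffix
   0 |  26 | ab
   1 |  10 | abacccddadcdcadbab
   2 |   3 | abccdccabacccddadcdcadbab
   3 |  12 | acccddadcdcadbab
   4 |  23 | adbab
   5 |   0 | adbabccdccabacccddadcdcadbab
   6 |  18 | adcdcadbab
   7 |  27 | b
   8 |  25 | bab
   9 |   2 | babccdccabacccddadcdcadbab
  10 |  11 | bacccddadcdcadbab
  11 |   4 | bccdccabacccddadcdcadbab
  12 |   9 | cabacccddadcdcadbab
  13 |  22 | cadbab
  14 |   8 | ccabacccddadcdcadbab
  15 |  13 | cccddadcdcadbab
  16 |   5 | ccdccabacccddadcdcadbab
  17 |  14 | ccddadcdcadbab
  18 |  20 | cdcadbab
  19 |   6 | cdccabacccddadcdcadbab
  20 |  15 | cddadcdcadbab
  21 |  17 | dadcdcadbab
  22 |  24 | dbab
  23 |   1 | dbabccdccabacccddadcdcadbab
  24 |  21 | dcadbab
  25 |   7 | dccabacccddadcdcadbab
  26 |  19 | dcdcadbab
  27 |  16 | ddadcdcadbab

[26, 10, 3, 12, 23, 0, 18, 27, 25, 2, 11, 4, 9, 22, 8, 13, 5, 14, 20, 6, 15, 17, 24, 1, 21, 7, 19, 16]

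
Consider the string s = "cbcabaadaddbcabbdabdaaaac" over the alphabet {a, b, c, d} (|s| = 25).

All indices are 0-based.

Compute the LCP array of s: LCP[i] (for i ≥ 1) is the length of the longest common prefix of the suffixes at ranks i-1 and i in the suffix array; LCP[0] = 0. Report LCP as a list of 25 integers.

[0, 3, 2, 2, 1, 2, 2, 1, 1, 2, 0, 1, 1, 4, 1, 3, 0, 1, 3, 1, 0, 2, 2, 1, 1]

rank | idx | suffix
   0 |  20 | aaaac
   1 |  21 | aaac
   2 |  22 | aac
   3 |   5 | aadaddbcabbdabdaaaac
   4 |   3 | abaadaddbcabbdabdaaaac
   5 |  13 | abbdabdaaaac
   6 |  17 | abdaaaac
   7 |  23 | ac
   8 |   6 | adaddbcabbdabdaaaac
   9 |   8 | addbcabbdabdaaaac
  10 |   4 | baadaddbcabbdabdaaaac
  11 |  14 | bbdabdaaaac
  12 |   1 | bcabaadaddbcabbdabdaaaac
  13 |  11 | bcabbdabdaaaac
  14 |  18 | bdaaaac
  15 |  15 | bdabdaaaac
  16 |  24 | c
  17 |   2 | cabaadaddbcabbdabdaaaac
  18 |  12 | cabbdabdaaaac
  19 |   0 | cbcabaadaddbcabbdabdaaaac
  20 |  19 | daaaac
  21 |  16 | dabdaaaac
  22 |   7 | daddbcabbdabdaaaac
  23 |  10 | dbcabbdabdaaaac
  24 |   9 | ddbcabbdabdaaaac

SA = [20, 21, 22, 5, 3, 13, 17, 23, 6, 8, 4, 14, 1, 11, 18, 15, 24, 2, 12, 0, 19, 16, 7, 10, 9]
[i] adj suffixes → lcp
  [1] 20/21 → 3 ('aaa')
  [2] 21/22 → 2 ('aa')
  [3] 22/5 → 2 ('aa')
  [4] 5/3 → 1 ('a')
  [5] 3/13 → 2 ('ab')
  [6] 13/17 → 2 ('ab')
  [7] 17/23 → 1 ('a')
  [8] 23/6 → 1 ('a')
  [9] 6/8 → 2 ('ad')
  [10] 8/4 → 0 ('')
  [11] 4/14 → 1 ('b')
  [12] 14/1 → 1 ('b')
  [13] 1/11 → 4 ('bcab')
  [14] 11/18 → 1 ('b')
  [15] 18/15 → 3 ('bda')
  [16] 15/24 → 0 ('')
  [17] 24/2 → 1 ('c')
  [18] 2/12 → 3 ('cab')
  [19] 12/0 → 1 ('c')
  [20] 0/19 → 0 ('')
  [21] 19/16 → 2 ('da')
  [22] 16/7 → 2 ('da')
  [23] 7/10 → 1 ('d')
  [24] 10/9 → 1 ('d')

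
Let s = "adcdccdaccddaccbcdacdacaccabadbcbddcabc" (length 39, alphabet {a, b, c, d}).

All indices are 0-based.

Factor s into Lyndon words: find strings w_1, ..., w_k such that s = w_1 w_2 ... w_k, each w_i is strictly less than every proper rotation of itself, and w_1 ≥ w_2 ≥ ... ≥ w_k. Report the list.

["adcdccd", "accdd", "accbcdacd", "acacc", "abadbcbddcabc"]

emit factor 1: 'adcdccd' (i=0, period=7)
emit factor 2: 'accdd' (i=7, period=5)
emit factor 3: 'accbcdacd' (i=12, period=9)
emit factor 4: 'acacc' (i=21, period=5)
emit factor 5: 'abadbcbddcabc' (i=26, period=13)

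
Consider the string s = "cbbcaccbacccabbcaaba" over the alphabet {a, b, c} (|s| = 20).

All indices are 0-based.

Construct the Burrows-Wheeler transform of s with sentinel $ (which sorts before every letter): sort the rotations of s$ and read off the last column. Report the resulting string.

rank  rotation               last
    0  $cbbcaccbacccabbcaaba  a
    1  a$cbbcaccbacccabbcaab  b
    2  aaba$cbbcaccbacccabbc  c
    3  aba$cbbcaccbacccabbca  a
    4  abbcaaba$cbbcaccbaccc  c
    5  accbacccabbcaaba$cbbc  c
    6  acccabbcaaba$cbbcaccb  b
    7  ba$cbbcaccbacccabbcaa  a
    8  bacccabbcaaba$cbbcacc  c
    9  bbcaaba$cbbcaccbaccca  a
   10  bbcaccbacccabbcaaba$c  c
   11  bcaaba$cbbcaccbacccab  b
   12  bcaccbacccabbcaaba$cb  b
   13  caaba$cbbcaccbacccabb  b
   14  cabbcaaba$cbbcaccbacc  c
   15  caccbacccabbcaaba$cbb  b
   16  cbacccabbcaaba$cbbcac  c
   17  cbbcaccbacccabbcaaba$  $
   18  ccabbcaaba$cbbcaccbac  c
   19  ccbacccabbcaaba$cbbca  a
   20  cccabbcaaba$cbbcaccba  a

abcaccbacacbbbcbc$caa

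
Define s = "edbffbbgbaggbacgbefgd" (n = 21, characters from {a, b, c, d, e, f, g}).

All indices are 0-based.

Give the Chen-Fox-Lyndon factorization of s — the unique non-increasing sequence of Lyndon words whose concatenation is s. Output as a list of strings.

emit factor 1: 'e' (i=0, period=1)
emit factor 2: 'd' (i=1, period=1)
emit factor 3: 'bff' (i=2, period=3)
emit factor 4: 'bbg' (i=5, period=3)
emit factor 5: 'b' (i=8, period=1)
emit factor 6: 'aggb' (i=9, period=4)
emit factor 7: 'acgbefgd' (i=13, period=8)

["e", "d", "bff", "bbg", "b", "aggb", "acgbefgd"]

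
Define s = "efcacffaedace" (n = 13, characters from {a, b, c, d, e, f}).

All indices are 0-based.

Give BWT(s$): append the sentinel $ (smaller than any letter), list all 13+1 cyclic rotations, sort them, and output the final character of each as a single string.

rank  rotation        last
    0  $efcacffaedace  e
    1  ace$efcacffaed  d
    2  acffaedace$efc  c
    3  aedace$efcacff  f
    4  cacffaedace$ef  f
    5  ce$efcacffaeda  a
    6  cffaedace$efca  a
    7  dace$efcacffae  e
    8  e$efcacffaedac  c
    9  edace$efcacffa  a
   10  efcacffaedace$  $
   11  faedace$efcacf  f
   12  fcacffaedace$e  e
   13  ffaedace$efcac  c

edcffaaeca$fec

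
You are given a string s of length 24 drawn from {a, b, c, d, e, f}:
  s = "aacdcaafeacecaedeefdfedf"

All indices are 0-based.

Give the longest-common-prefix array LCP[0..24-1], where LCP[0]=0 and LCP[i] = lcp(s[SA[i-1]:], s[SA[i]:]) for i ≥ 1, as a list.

rank | idx | suffix
   0 |   0 | aacdcaafeacecaedeefdfedf
   1 |   5 | aafeacecaedeefdfedf
   2 |   1 | acdcaafeacecaedeefdfedf
   3 |   9 | acecaedeefdfedf
   4 |  13 | aedeefdfedf
   5 |   6 | afeacecaedeefdfedf
   6 |   4 | caafeacecaedeefdfedf
   7 |  12 | caedeefdfedf
   8 |   2 | cdcaafeacecaedeefdfedf
   9 |  10 | cecaedeefdfedf
  10 |   3 | dcaafeacecaedeefdfedf
  11 |  15 | deefdfedf
  12 |  22 | df
  13 |  19 | dfedf
  14 |   8 | eacecaedeefdfedf
  15 |  11 | ecaedeefdfedf
  16 |  14 | edeefdfedf
  17 |  21 | edf
  18 |  16 | eefdfedf
  19 |  17 | efdfedf
  20 |  23 | f
  21 |  18 | fdfedf
  22 |   7 | feacecaedeefdfedf
  23 |  20 | fedf

SA = [0, 5, 1, 9, 13, 6, 4, 12, 2, 10, 3, 15, 22, 19, 8, 11, 14, 21, 16, 17, 23, 18, 7, 20]
i: (SA[i-1],SA[i]) lcp shared
  1: (0,5) 2 'aa'
  2: (5,1) 1 'a'
  3: (1,9) 2 'ac'
  4: (9,13) 1 'a'
  5: (13,6) 1 'a'
  6: (6,4) 0 ''
  7: (4,12) 2 'ca'
  8: (12,2) 1 'c'
  9: (2,10) 1 'c'
  10: (10,3) 0 ''
  11: (3,15) 1 'd'
  12: (15,22) 1 'd'
  13: (22,19) 2 'df'
  14: (19,8) 0 ''
  15: (8,11) 1 'e'
  16: (11,14) 1 'e'
  17: (14,21) 2 'ed'
  18: (21,16) 1 'e'
  19: (16,17) 1 'e'
  20: (17,23) 0 ''
  21: (23,18) 1 'f'
  22: (18,7) 1 'f'
  23: (7,20) 2 'fe'

[0, 2, 1, 2, 1, 1, 0, 2, 1, 1, 0, 1, 1, 2, 0, 1, 1, 2, 1, 1, 0, 1, 1, 2]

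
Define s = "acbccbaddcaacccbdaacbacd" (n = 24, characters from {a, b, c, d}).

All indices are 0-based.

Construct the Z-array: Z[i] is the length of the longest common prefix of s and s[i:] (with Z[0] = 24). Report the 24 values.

Z[0]=24
i=1: i≥r, start 0; Z[1]=0
i=2: i≥r, start 0; Z[2]=0
i=3: i≥r, start 0; Z[3]=0
i=4: i≥r, start 0; Z[4]=0
i=5: i≥r, start 0; Z[5]=0
i=6: i≥r, start 0; Z[6]=1 extend→box=[6,7)
i=7: i≥r, start 0; Z[7]=0
i=8: i≥r, start 0; Z[8]=0
i=9: i≥r, start 0; Z[9]=0
i=10: i≥r, start 0; Z[10]=1 extend→box=[10,11)
i=11: i≥r, start 0; Z[11]=2 extend→box=[11,13)
i=12: min(r-i=1, Z[1]=0)=0; Z[12]=0
i=13: i≥r, start 0; Z[13]=0
i=14: i≥r, start 0; Z[14]=0
i=15: i≥r, start 0; Z[15]=0
i=16: i≥r, start 0; Z[16]=0
i=17: i≥r, start 0; Z[17]=1 extend→box=[17,18)
i=18: i≥r, start 0; Z[18]=3 extend→box=[18,21)
i=19: min(r-i=2, Z[1]=0)=0; Z[19]=0
i=20: min(r-i=1, Z[2]=0)=0; Z[20]=0
i=21: i≥r, start 0; Z[21]=2 extend→box=[21,23)
i=22: min(r-i=1, Z[1]=0)=0; Z[22]=0
i=23: i≥r, start 0; Z[23]=0

[24, 0, 0, 0, 0, 0, 1, 0, 0, 0, 1, 2, 0, 0, 0, 0, 0, 1, 3, 0, 0, 2, 0, 0]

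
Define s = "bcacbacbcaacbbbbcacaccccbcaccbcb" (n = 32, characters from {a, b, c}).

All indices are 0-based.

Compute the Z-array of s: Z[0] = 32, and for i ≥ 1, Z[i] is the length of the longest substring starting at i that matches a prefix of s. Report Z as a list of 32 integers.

Z[0]=32
i=1: i≥r, start 0; Z[1]=0
i=2: i≥r, start 0; Z[2]=0
i=3: i≥r, start 0; Z[3]=0
i=4: i≥r, start 0; Z[4]=1 grow→box=[4,5)
i=5: i≥r, start 0; Z[5]=0
i=6: i≥r, start 0; Z[6]=0
i=7: i≥r, start 0; Z[7]=3 grow→box=[7,10)
i=8: min(r-i=2, Z[1]=0)=0; Z[8]=0
i=9: min(r-i=1, Z[2]=0)=0; Z[9]=0
i=10: i≥r, start 0; Z[10]=0
i=11: i≥r, start 0; Z[11]=0
i=12: i≥r, start 0; Z[12]=1 grow→box=[12,13)
i=13: i≥r, start 0; Z[13]=1 grow→box=[13,14)
i=14: i≥r, start 0; Z[14]=1 grow→box=[14,15)
i=15: i≥r, start 0; Z[15]=4 grow→box=[15,19)
i=16: min(r-i=3, Z[1]=0)=0; Z[16]=0
i=17: min(r-i=2, Z[2]=0)=0; Z[17]=0
i=18: min(r-i=1, Z[3]=0)=0; Z[18]=0
i=19: i≥r, start 0; Z[19]=0
i=20: i≥r, start 0; Z[20]=0
i=21: i≥r, start 0; Z[21]=0
i=22: i≥r, start 0; Z[22]=0
i=23: i≥r, start 0; Z[23]=0
i=24: i≥r, start 0; Z[24]=4 grow→box=[24,28)
i=25: min(r-i=3, Z[1]=0)=0; Z[25]=0
i=26: min(r-i=2, Z[2]=0)=0; Z[26]=0
i=27: min(r-i=1, Z[3]=0)=0; Z[27]=0
i=28: i≥r, start 0; Z[28]=0
i=29: i≥r, start 0; Z[29]=2 grow→box=[29,31)
i=30: min(r-i=1, Z[1]=0)=0; Z[30]=0
i=31: i≥r, start 0; Z[31]=1 grow→box=[31,32)

[32, 0, 0, 0, 1, 0, 0, 3, 0, 0, 0, 0, 1, 1, 1, 4, 0, 0, 0, 0, 0, 0, 0, 0, 4, 0, 0, 0, 0, 2, 0, 1]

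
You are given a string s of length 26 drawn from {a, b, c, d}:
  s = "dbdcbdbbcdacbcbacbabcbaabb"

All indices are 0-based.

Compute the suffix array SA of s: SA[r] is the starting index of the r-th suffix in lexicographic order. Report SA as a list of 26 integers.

[22, 23, 18, 15, 10, 25, 21, 17, 14, 24, 6, 19, 12, 7, 4, 1, 20, 16, 13, 11, 3, 8, 9, 5, 0, 2]

rank→(start, suffix):
  0 → (22, 'aabb')
  1 → (23, 'abb')
  2 → (18, 'abcbaabb')
  3 → (15, 'acbabcbaabb')
  4 → (10, 'acbcbacbabcbaabb')
  5 → (25, 'b')
  6 → (21, 'baabb')
  7 → (17, 'babcbaabb')
  8 → (14, 'bacbabcbaabb')
  9 → (24, 'bb')
  10 → (6, 'bbcdacbcbacbabcbaabb')
  11 → (19, 'bcbaabb')
  12 → (12, 'bcbacbabcbaabb')
  13 → (7, 'bcdacbcbacbabcbaabb')
  14 → (4, 'bdbbcdacbcbacbabcbaabb')
  15 → (1, 'bdcbdbbcdacbcbacbabcbaabb')
  16 → (20, 'cbaabb')
  17 → (16, 'cbabcbaabb')
  18 → (13, 'cbacbabcbaabb')
  19 → (11, 'cbcbacbabcbaabb')
  20 → (3, 'cbdbbcdacbcbacbabcbaabb')
  21 → (8, 'cdacbcbacbabcbaabb')
  22 → (9, 'dacbcbacbabcbaabb')
  23 → (5, 'dbbcdacbcbacbabcbaabb')
  24 → (0, 'dbdcbdbbcdacbcbacbabcbaabb')
  25 → (2, 'dcbdbbcdacbcbacbabcbaabb')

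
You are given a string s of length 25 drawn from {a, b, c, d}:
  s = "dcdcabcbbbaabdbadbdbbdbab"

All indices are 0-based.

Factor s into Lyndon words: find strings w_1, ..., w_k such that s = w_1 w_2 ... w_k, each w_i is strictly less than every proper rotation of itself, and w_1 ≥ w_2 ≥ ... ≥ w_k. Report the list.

["d", "cd", "c", "abcbbb", "aabdbadbdbbdbab"]

emit factor 1: 'd' (i=0, period=1)
emit factor 2: 'cd' (i=1, period=2)
emit factor 3: 'c' (i=3, period=1)
emit factor 4: 'abcbbb' (i=4, period=6)
emit factor 5: 'aabdbadbdbbdbab' (i=10, period=15)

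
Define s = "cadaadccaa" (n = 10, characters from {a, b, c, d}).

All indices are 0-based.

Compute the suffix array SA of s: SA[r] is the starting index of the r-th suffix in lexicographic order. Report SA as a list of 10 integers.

sorted suffixes:
  #0 SA[0]=9  'a'
  #1 SA[1]=8  'aa'
  #2 SA[2]=3  'aadccaa'
  #3 SA[3]=1  'adaadccaa'
  #4 SA[4]=4  'adccaa'
  #5 SA[5]=7  'caa'
  #6 SA[6]=0  'cadaadccaa'
  #7 SA[7]=6  'ccaa'
  #8 SA[8]=2  'daadccaa'
  #9 SA[9]=5  'dccaa'

[9, 8, 3, 1, 4, 7, 0, 6, 2, 5]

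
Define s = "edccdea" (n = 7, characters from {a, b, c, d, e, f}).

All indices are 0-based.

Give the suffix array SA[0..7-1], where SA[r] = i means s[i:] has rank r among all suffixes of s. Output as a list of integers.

rank→(start, suffix):
  0 → (6, 'a')
  1 → (2, 'ccdea')
  2 → (3, 'cdea')
  3 → (1, 'dccdea')
  4 → (4, 'dea')
  5 → (5, 'ea')
  6 → (0, 'edccdea')

[6, 2, 3, 1, 4, 5, 0]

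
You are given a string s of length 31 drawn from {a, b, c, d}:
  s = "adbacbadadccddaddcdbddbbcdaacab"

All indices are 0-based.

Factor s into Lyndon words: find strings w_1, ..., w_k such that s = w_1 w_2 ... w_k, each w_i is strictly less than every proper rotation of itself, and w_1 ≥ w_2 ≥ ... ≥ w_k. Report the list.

["adb", "acbadadccddaddcdbddbbcd", "aacab"]

emit factor 1: 'adb' (i=0, period=3)
emit factor 2: 'acbadadccddaddcdbddbbcd' (i=3, period=23)
emit factor 3: 'aacab' (i=26, period=5)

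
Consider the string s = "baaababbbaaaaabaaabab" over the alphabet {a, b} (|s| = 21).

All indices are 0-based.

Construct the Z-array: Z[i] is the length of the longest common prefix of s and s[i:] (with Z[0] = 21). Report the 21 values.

[21, 0, 0, 0, 2, 0, 1, 1, 4, 0, 0, 0, 0, 0, 7, 0, 0, 0, 2, 0, 1]

Z[0]=21
i=1: fresh scan; Z[1]=0
i=2: fresh scan; Z[2]=0
i=3: fresh scan; Z[3]=0
i=4: fresh scan; Z[4]=2 scan→box=[4,6)
i=5: min(r-i=1, Z[1]=0)=0; Z[5]=0
i=6: fresh scan; Z[6]=1 scan→box=[6,7)
i=7: fresh scan; Z[7]=1 scan→box=[7,8)
i=8: fresh scan; Z[8]=4 scan→box=[8,12)
i=9: min(r-i=3, Z[1]=0)=0; Z[9]=0
i=10: min(r-i=2, Z[2]=0)=0; Z[10]=0
i=11: min(r-i=1, Z[3]=0)=0; Z[11]=0
i=12: fresh scan; Z[12]=0
i=13: fresh scan; Z[13]=0
i=14: fresh scan; Z[14]=7 scan→box=[14,21)
i=15: min(r-i=6, Z[1]=0)=0; Z[15]=0
i=16: min(r-i=5, Z[2]=0)=0; Z[16]=0
i=17: min(r-i=4, Z[3]=0)=0; Z[17]=0
i=18: min(r-i=3, Z[4]=2)=2; Z[18]=2
i=19: min(r-i=2, Z[5]=0)=0; Z[19]=0
i=20: min(r-i=1, Z[6]=1)=1; Z[20]=1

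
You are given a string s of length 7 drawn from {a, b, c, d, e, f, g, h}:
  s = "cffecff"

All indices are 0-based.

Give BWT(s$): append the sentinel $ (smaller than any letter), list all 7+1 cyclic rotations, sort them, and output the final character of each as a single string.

rank  rotation  last
    0  $cffecff  f
    1  cff$cffe  e
    2  cffecff$  $
    3  ecff$cff  f
    4  f$cffecf  f
    5  fecff$cf  f
    6  ff$cffec  c
    7  ffecff$c  c

fe$fffcc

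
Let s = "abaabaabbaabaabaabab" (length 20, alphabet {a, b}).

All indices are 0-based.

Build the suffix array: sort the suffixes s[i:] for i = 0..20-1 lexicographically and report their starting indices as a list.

rank | idx | suffix
   0 |   9 | aabaabaabab
   1 |  12 | aabaabab
   2 |   2 | aabaabbaabaabaabab
   3 |  15 | aabab
   4 |   5 | aabbaabaabaabab
   5 |  18 | ab
   6 |  10 | abaabaabab
   7 |   0 | abaabaabbaabaabaabab
   8 |  13 | abaabab
   9 |   3 | abaabbaabaabaabab
  10 |  16 | abab
  11 |   6 | abbaabaabaabab
  12 |  19 | b
  13 |   8 | baabaabaabab
  14 |  11 | baabaabab
  15 |   1 | baabaabbaabaabaabab
  16 |  14 | baabab
  17 |   4 | baabbaabaabaabab
  18 |  17 | bab
  19 |   7 | bbaabaabaabab

[9, 12, 2, 15, 5, 18, 10, 0, 13, 3, 16, 6, 19, 8, 11, 1, 14, 4, 17, 7]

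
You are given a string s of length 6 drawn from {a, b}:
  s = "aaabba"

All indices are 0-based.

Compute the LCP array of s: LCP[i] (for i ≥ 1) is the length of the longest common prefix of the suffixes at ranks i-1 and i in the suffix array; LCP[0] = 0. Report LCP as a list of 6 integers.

[0, 1, 2, 1, 0, 1]

rank→(start, suffix):
  0 → (5, 'a')
  1 → (0, 'aaabba')
  2 → (1, 'aabba')
  3 → (2, 'abba')
  4 → (4, 'ba')
  5 → (3, 'bba')

SA = [5, 0, 1, 2, 4, 3]
rank  pair      lcp
   1  s[5:],s[0:]  1  'a'
   2  s[0:],s[1:]  2  'aa'
   3  s[1:],s[2:]  1  'a'
   4  s[2:],s[4:]  0  ''
   5  s[4:],s[3:]  1  'b'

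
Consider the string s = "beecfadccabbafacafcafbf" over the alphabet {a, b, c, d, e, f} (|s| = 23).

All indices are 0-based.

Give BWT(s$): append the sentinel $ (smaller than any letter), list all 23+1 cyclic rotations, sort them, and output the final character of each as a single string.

fcffbccba$fcfadeaebbacaa

rank  rotation                  last
    0  $beecfadccabbafacafcafbf  f
    1  abbafacafcafbf$beecfadcc  c
    2  acafcafbf$beecfadccabbaf  f
    3  adccabbafacafcafbf$beecf  f
    4  afacafcafbf$beecfadccabb  b
    5  afbf$beecfadccabbafacafc  c
    6  afcafbf$beecfadccabbafac  c
    7  bafacafcafbf$beecfadccab  b
    8  bbafacafcafbf$beecfadcca  a
    9  beecfadccabbafacafcafbf$  $
   10  bf$beecfadccabbafacafcaf  f
   11  cabbafacafcafbf$beecfadc  c
   12  cafbf$beecfadccabbafacaf  f
   13  cafcafbf$beecfadccabbafa  a
   14  ccabbafacafcafbf$beecfad  d
   15  cfadccabbafacafcafbf$bee  e
   16  dccabbafacafcafbf$beecfa  a
   17  ecfadccabbafacafcafbf$be  e
   18  eecfadccabbafacafcafbf$b  b
   19  f$beecfadccabbafacafcafb  b
   20  facafcafbf$beecfadccabba  a
   21  fadccabbafacafcafbf$beec  c
   22  fbf$beecfadccabbafacafca  a
   23  fcafbf$beecfadccabbafaca  a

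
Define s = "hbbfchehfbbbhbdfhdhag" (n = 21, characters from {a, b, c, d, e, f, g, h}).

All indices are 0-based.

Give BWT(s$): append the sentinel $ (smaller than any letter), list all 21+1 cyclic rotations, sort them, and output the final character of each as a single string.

ghfhbhbbfbhhhbdad$bfce

rank  rotation                last
    0  $hbbfchehfbbbhbdfhdhag  g
    1  ag$hbbfchehfbbbhbdfhdh  h
    2  bbbhbdfhdhag$hbbfchehf  f
    3  bbfchehfbbbhbdfhdhag$h  h
    4  bbhbdfhdhag$hbbfchehfb  b
    5  bdfhdhag$hbbfchehfbbbh  h
    6  bfchehfbbbhbdfhdhag$hb  b
    7  bhbdfhdhag$hbbfchehfbb  b
    8  chehfbbbhbdfhdhag$hbbf  f
    9  dfhdhag$hbbfchehfbbbhb  b
   10  dhag$hbbfchehfbbbhbdfh  h
   11  ehfbbbhbdfhdhag$hbbfch  h
   12  fbbbhbdfhdhag$hbbfcheh  h
   13  fchehfbbbhbdfhdhag$hbb  b
   14  fhdhag$hbbfchehfbbbhbd  d
   15  g$hbbfchehfbbbhbdfhdha  a
   16  hag$hbbfchehfbbbhbdfhd  d
   17  hbbfchehfbbbhbdfhdhag$  $
   18  hbdfhdhag$hbbfchehfbbb  b
   19  hdhag$hbbfchehfbbbhbdf  f
   20  hehfbbbhbdfhdhag$hbbfc  c
   21  hfbbbhbdfhdhag$hbbfche  e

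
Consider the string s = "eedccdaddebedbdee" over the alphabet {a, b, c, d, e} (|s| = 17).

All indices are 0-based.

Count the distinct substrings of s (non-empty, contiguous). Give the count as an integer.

rank | idx | suffix
   0 |   6 | addebedbdee
   1 |  13 | bdee
   2 |  10 | bedbdee
   3 |   3 | ccdaddebedbdee
   4 |   4 | cdaddebedbdee
   5 |   5 | daddebedbdee
   6 |  12 | dbdee
   7 |   2 | dccdaddebedbdee
   8 |   7 | ddebedbdee
   9 |   8 | debedbdee
  10 |  14 | dee
  11 |  16 | e
  12 |   9 | ebedbdee
  13 |  11 | edbdee
  14 |   1 | edccdaddebedbdee
  15 |  15 | ee
  16 |   0 | eedccdaddebedbdee

SA = [6, 13, 10, 3, 4, 5, 12, 2, 7, 8, 14, 16, 9, 11, 1, 15, 0]
[i] adj suffixes → lcp
  [1] 6/13 → 0 ('')
  [2] 13/10 → 1 ('b')
  [3] 10/3 → 0 ('')
  [4] 3/4 → 1 ('c')
  [5] 4/5 → 0 ('')
  [6] 5/12 → 1 ('d')
  [7] 12/2 → 1 ('d')
  [8] 2/7 → 1 ('d')
  [9] 7/8 → 1 ('d')
  [10] 8/14 → 2 ('de')
  [11] 14/16 → 0 ('')
  [12] 16/9 → 1 ('e')
  [13] 9/11 → 1 ('e')
  [14] 11/1 → 2 ('ed')
  [15] 1/15 → 1 ('e')
  [16] 15/0 → 2 ('ee')

n(n+1)/2 = 17·18/2 = 153
Σ LCP = 0 + 0 + 1 + 0 + 1 + 0 + 1 + 1 + 1 + 1 + 2 + 0 + 1 + 1 + 2 + 1 + 2 = 15
distinct = 153 − 15 = 138

138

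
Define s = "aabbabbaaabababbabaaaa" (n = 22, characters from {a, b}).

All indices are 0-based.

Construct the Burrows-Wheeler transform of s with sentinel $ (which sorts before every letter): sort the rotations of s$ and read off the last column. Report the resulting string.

aaaabba$babbbaabbabaaaa

rank  rotation                 last
    0  $aabbabbaaabababbabaaaa  a
    1  a$aabbabbaaabababbabaaa  a
    2  aa$aabbabbaaabababbabaa  a
    3  aaa$aabbabbaaabababbaba  a
    4  aaaa$aabbabbaaabababbab  b
    5  aaabababbabaaaa$aabbabb  b
    6  aabababbabaaaa$aabbabba  a
    7  aabbabbaaabababbabaaaa$  $
    8  abaaaa$aabbabbaaabababb  b
    9  abababbabaaaa$aabbabbaa  a
   10  ababbabaaaa$aabbabbaaab  b
   11  abbaaabababbabaaaa$aabb  b
   12  abbabaaaa$aabbabbaaabab  b
   13  abbabbaaabababbabaaaa$a  a
   14  baaaa$aabbabbaaabababba  a
   15  baaabababbabaaaa$aabbab  b
   16  babaaaa$aabbabbaaababab  b
   17  bababbabaaaa$aabbabbaaa  a
   18  babbaaabababbabaaaa$aab  b
   19  babbabaaaa$aabbabbaaaba  a
   20  bbaaabababbabaaaa$aabba  a
   21  bbabaaaa$aabbabbaaababa  a
   22  bbabbaaabababbabaaaa$aa  a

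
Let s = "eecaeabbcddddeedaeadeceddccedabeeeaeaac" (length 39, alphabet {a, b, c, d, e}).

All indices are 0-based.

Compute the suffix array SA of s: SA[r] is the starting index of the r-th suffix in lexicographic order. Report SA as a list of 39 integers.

rank→(start, suffix):
  0 → (36, 'aac')
  1 → (5, 'abbcddddeedaeadeceddccedabeeeaeaac')
  2 → (29, 'abeeeaeaac')
  3 → (37, 'ac')
  4 → (18, 'adeceddccedabeeeaeaac')
  5 → (34, 'aeaac')
  6 → (3, 'aeabbcddddeedaeadeceddccedabeeeaeaac')
  7 → (16, 'aeadeceddccedabeeeaeaac')
  8 → (6, 'bbcddddeedaeadeceddccedabeeeaeaac')
  9 → (7, 'bcddddeedaeadeceddccedabeeeaeaac')
  10 → (30, 'beeeaeaac')
  11 → (38, 'c')
  12 → (2, 'caeabbcddddeedaeadeceddccedabeeeaeaac')
  13 → (25, 'ccedabeeeaeaac')
  14 → (8, 'cddddeedaeadeceddccedabeeeaeaac')
  15 → (26, 'cedabeeeaeaac')
  16 → (21, 'ceddccedabeeeaeaac')
  17 → (28, 'dabeeeaeaac')
  18 → (15, 'daeadeceddccedabeeeaeaac')
  19 → (24, 'dccedabeeeaeaac')
  20 → (23, 'ddccedabeeeaeaac')
  21 → (9, 'ddddeedaeadeceddccedabeeeaeaac')
  22 → (10, 'dddeedaeadeceddccedabeeeaeaac')
  23 → (11, 'ddeedaeadeceddccedabeeeaeaac')
  24 → (19, 'deceddccedabeeeaeaac')
  25 → (12, 'deedaeadeceddccedabeeeaeaac')
  26 → (35, 'eaac')
  27 → (4, 'eabbcddddeedaeadeceddccedabeeeaeaac')
  28 → (17, 'eadeceddccedabeeeaeaac')
  29 → (33, 'eaeaac')
  30 → (1, 'ecaeabbcddddeedaeadeceddccedabeeeaeaac')
  31 → (20, 'eceddccedabeeeaeaac')
  32 → (27, 'edabeeeaeaac')
  33 → (14, 'edaeadeceddccedabeeeaeaac')
  34 → (22, 'eddccedabeeeaeaac')
  35 → (32, 'eeaeaac')
  36 → (0, 'eecaeabbcddddeedaeadeceddccedabeeeaeaac')
  37 → (13, 'eedaeadeceddccedabeeeaeaac')
  38 → (31, 'eeeaeaac')

[36, 5, 29, 37, 18, 34, 3, 16, 6, 7, 30, 38, 2, 25, 8, 26, 21, 28, 15, 24, 23, 9, 10, 11, 19, 12, 35, 4, 17, 33, 1, 20, 27, 14, 22, 32, 0, 13, 31]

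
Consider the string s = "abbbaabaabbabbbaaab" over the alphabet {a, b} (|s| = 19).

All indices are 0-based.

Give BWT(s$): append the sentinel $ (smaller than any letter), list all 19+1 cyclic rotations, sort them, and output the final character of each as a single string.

rank  rotation              last
    0  $abbbaabaabbabbbaaab  b
    1  aaab$abbbaabaabbabbb  b
    2  aab$abbbaabaabbabbba  a
    3  aabaabbabbbaaab$abbb  b
    4  aabbabbbaaab$abbbaab  b
    5  ab$abbbaabaabbabbbaa  a
    6  abaabbabbbaaab$abbba  a
    7  abbabbbaaab$abbbaaba  a
    8  abbbaaab$abbbaabaabb  b
    9  abbbaabaabbabbbaaab$  $
   10  b$abbbaabaabbabbbaaa  a
   11  baaab$abbbaabaabbabb  b
   12  baabaabbabbbaaab$abb  b
   13  baabbabbbaaab$abbbaa  a
   14  babbbaaab$abbbaabaab  b
   15  bbaaab$abbbaabaabbab  b
   16  bbaabaabbabbbaaab$ab  b
   17  bbabbbaaab$abbbaabaa  a
   18  bbbaaab$abbbaabaabba  a
   19  bbbaabaabbabbbaaab$a  a

bbabbaaab$abbabbbaaa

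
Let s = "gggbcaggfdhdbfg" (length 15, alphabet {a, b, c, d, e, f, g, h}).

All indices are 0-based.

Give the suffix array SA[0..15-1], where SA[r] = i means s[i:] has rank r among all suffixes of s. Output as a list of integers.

[5, 3, 12, 4, 11, 9, 8, 13, 14, 2, 7, 1, 6, 0, 10]

sorted suffixes:
  #0 SA[0]=5  'aggfdhdbfg'
  #1 SA[1]=3  'bcaggfdhdbfg'
  #2 SA[2]=12  'bfg'
  #3 SA[3]=4  'caggfdhdbfg'
  #4 SA[4]=11  'dbfg'
  #5 SA[5]=9  'dhdbfg'
  #6 SA[6]=8  'fdhdbfg'
  #7 SA[7]=13  'fg'
  #8 SA[8]=14  'g'
  #9 SA[9]=2  'gbcaggfdhdbfg'
  #10 SA[10]=7  'gfdhdbfg'
  #11 SA[11]=1  'ggbcaggfdhdbfg'
  #12 SA[12]=6  'ggfdhdbfg'
  #13 SA[13]=0  'gggbcaggfdhdbfg'
  #14 SA[14]=10  'hdbfg'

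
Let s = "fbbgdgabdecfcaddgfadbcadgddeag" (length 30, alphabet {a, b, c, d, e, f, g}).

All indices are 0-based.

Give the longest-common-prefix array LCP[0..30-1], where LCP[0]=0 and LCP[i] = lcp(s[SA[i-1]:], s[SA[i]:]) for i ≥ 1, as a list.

[0, 1, 2, 2, 1, 0, 1, 1, 1, 0, 3, 1, 0, 1, 2, 1, 2, 1, 2, 2, 0, 1, 0, 1, 1, 0, 1, 1, 2, 1]

sorted suffixes:
  #0 SA[0]=6  'abdecfcaddgfadbcadgddeag'
  #1 SA[1]=18  'adbcadgddeag'
  #2 SA[2]=13  'addgfadbcadgddeag'
  #3 SA[3]=22  'adgddeag'
  #4 SA[4]=28  'ag'
  #5 SA[5]=1  'bbgdgabdecfcaddgfadbcadgddeag'
  #6 SA[6]=20  'bcadgddeag'
  #7 SA[7]=7  'bdecfcaddgfadbcadgddeag'
  #8 SA[8]=2  'bgdgabdecfcaddgfadbcadgddeag'
  #9 SA[9]=12  'caddgfadbcadgddeag'
  #10 SA[10]=21  'cadgddeag'
  #11 SA[11]=10  'cfcaddgfadbcadgddeag'
  #12 SA[12]=19  'dbcadgddeag'
  #13 SA[13]=25  'ddeag'
  #14 SA[14]=14  'ddgfadbcadgddeag'
  #15 SA[15]=26  'deag'
  #16 SA[16]=8  'decfcaddgfadbcadgddeag'
  #17 SA[17]=4  'dgabdecfcaddgfadbcadgddeag'
  #18 SA[18]=23  'dgddeag'
  #19 SA[19]=15  'dgfadbcadgddeag'
  #20 SA[20]=27  'eag'
  #21 SA[21]=9  'ecfcaddgfadbcadgddeag'
  #22 SA[22]=17  'fadbcadgddeag'
  #23 SA[23]=0  'fbbgdgabdecfcaddgfadbcadgddeag'
  #24 SA[24]=11  'fcaddgfadbcadgddeag'
  #25 SA[25]=29  'g'
  #26 SA[26]=5  'gabdecfcaddgfadbcadgddeag'
  #27 SA[27]=24  'gddeag'
  #28 SA[28]=3  'gdgabdecfcaddgfadbcadgddeag'
  #29 SA[29]=16  'gfadbcadgddeag'

SA = [6, 18, 13, 22, 28, 1, 20, 7, 2, 12, 21, 10, 19, 25, 14, 26, 8, 4, 23, 15, 27, 9, 17, 0, 11, 29, 5, 24, 3, 16]
[i] adj suffixes → lcp
  [1] 6/18 → 1 ('a')
  [2] 18/13 → 2 ('ad')
  [3] 13/22 → 2 ('ad')
  [4] 22/28 → 1 ('a')
  [5] 28/1 → 0 ('')
  [6] 1/20 → 1 ('b')
  [7] 20/7 → 1 ('b')
  [8] 7/2 → 1 ('b')
  [9] 2/12 → 0 ('')
  [10] 12/21 → 3 ('cad')
  [11] 21/10 → 1 ('c')
  [12] 10/19 → 0 ('')
  [13] 19/25 → 1 ('d')
  [14] 25/14 → 2 ('dd')
  [15] 14/26 → 1 ('d')
  [16] 26/8 → 2 ('de')
  [17] 8/4 → 1 ('d')
  [18] 4/23 → 2 ('dg')
  [19] 23/15 → 2 ('dg')
  [20] 15/27 → 0 ('')
  [21] 27/9 → 1 ('e')
  [22] 9/17 → 0 ('')
  [23] 17/0 → 1 ('f')
  [24] 0/11 → 1 ('f')
  [25] 11/29 → 0 ('')
  [26] 29/5 → 1 ('g')
  [27] 5/24 → 1 ('g')
  [28] 24/3 → 2 ('gd')
  [29] 3/16 → 1 ('g')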